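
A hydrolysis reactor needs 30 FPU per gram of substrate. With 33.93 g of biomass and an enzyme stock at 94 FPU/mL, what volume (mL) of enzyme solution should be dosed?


V = dosage * m_sub / activity
V = 30 * 33.93 / 94
V = 10.8287 mL

10.8287 mL


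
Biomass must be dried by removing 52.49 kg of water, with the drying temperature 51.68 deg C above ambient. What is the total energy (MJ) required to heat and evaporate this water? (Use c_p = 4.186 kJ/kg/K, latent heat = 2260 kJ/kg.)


E = m_water * (4.186 * dT + 2260) / 1000
= 52.49 * (4.186 * 51.68 + 2260) / 1000
= 129.9827 MJ

129.9827 MJ


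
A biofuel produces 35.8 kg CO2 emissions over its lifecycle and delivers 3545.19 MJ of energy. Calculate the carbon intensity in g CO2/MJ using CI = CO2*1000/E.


CI = CO2 * 1000 / E
= 35.8 * 1000 / 3545.19
= 10.0982 g CO2/MJ

10.0982 g CO2/MJ


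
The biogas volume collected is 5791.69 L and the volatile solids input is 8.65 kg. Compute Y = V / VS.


Y = V / VS
= 5791.69 / 8.65
= 669.5595 L/kg VS

669.5595 L/kg VS


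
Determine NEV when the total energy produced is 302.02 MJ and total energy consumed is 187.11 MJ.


NEV = E_out - E_in
= 302.02 - 187.11
= 114.9100 MJ

114.9100 MJ


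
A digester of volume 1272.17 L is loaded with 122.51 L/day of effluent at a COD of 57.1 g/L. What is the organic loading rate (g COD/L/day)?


OLR = Q * S / V
= 122.51 * 57.1 / 1272.17
= 5.4987 g/L/day

5.4987 g/L/day


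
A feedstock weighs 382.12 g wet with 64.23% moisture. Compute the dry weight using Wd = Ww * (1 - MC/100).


Wd = Ww * (1 - MC/100)
= 382.12 * (1 - 64.23/100)
= 136.6843 g

136.6843 g


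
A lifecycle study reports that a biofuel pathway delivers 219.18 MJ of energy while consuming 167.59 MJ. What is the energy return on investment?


EROI = E_out / E_in
= 219.18 / 167.59
= 1.3078

1.3078


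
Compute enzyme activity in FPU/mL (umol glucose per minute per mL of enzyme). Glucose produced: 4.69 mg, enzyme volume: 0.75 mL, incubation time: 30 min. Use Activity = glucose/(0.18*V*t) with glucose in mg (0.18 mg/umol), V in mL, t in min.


Activity = glucose_mg / (0.18 mg/umol * V_mL * t_min)
= 4.69 / (0.18 * 0.75 * 30)
= 1.1580 FPU/mL

1.1580 FPU/mL


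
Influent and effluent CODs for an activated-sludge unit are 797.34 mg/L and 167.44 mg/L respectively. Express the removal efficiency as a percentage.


eta = (COD_in - COD_out) / COD_in * 100
= (797.34 - 167.44) / 797.34 * 100
= 79.0002%

79.0002%


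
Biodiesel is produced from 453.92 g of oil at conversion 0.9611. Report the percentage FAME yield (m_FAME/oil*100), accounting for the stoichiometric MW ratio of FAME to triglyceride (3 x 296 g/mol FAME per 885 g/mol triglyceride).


m_FAME = oil * conv * (3 * 296 / 885) = oil * conv * (888/885)
= 453.92 * 0.9611 * 888 / 885
= 437.7414 g
Y = m_FAME / oil * 100 = conv * (888/885) * 100
= 0.9611 * 888 / 885 * 100
= 96.44%

96.44%


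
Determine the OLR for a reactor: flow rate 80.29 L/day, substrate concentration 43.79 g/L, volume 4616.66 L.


OLR = Q * S / V
= 80.29 * 43.79 / 4616.66
= 0.7616 g/L/day

0.7616 g/L/day


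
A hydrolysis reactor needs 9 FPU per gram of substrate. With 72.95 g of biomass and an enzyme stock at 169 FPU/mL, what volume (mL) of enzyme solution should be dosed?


V = dosage * m_sub / activity
V = 9 * 72.95 / 169
V = 3.8849 mL

3.8849 mL


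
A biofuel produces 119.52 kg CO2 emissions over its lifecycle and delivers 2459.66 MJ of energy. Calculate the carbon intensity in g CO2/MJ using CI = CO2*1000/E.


CI = CO2 * 1000 / E
= 119.52 * 1000 / 2459.66
= 48.5921 g CO2/MJ

48.5921 g CO2/MJ


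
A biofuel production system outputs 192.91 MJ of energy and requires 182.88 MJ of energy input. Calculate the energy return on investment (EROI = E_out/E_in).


EROI = E_out / E_in
= 192.91 / 182.88
= 1.0548

1.0548


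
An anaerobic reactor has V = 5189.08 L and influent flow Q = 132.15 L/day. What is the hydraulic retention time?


HRT = V / Q
= 5189.08 / 132.15
= 39.2666 days

39.2666 days


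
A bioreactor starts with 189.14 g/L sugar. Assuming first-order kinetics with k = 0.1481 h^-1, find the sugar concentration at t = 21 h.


S = S0 * exp(-k * t)
S = 189.14 * exp(-0.1481 * 21)
S = 8.4350 g/L

8.4350 g/L


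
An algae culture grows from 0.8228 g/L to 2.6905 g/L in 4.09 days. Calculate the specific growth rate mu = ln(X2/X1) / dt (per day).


mu = ln(X2/X1) / dt
= ln(2.6905/0.8228) / 4.09
= 0.2897 per day

0.2897 per day


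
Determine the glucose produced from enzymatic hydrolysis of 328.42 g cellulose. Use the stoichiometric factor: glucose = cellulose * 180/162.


glucose = cellulose * 180/162
= 328.42 * 180/162
= 364.9111 g

364.9111 g


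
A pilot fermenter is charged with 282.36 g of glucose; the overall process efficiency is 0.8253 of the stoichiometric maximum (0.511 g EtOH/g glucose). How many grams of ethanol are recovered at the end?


Actual ethanol: m = 0.511 * 282.36 * 0.8253
m = 119.0792 g

119.0792 g


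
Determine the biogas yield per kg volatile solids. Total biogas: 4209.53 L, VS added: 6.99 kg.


Y = V / VS
= 4209.53 / 6.99
= 602.2217 L/kg VS

602.2217 L/kg VS


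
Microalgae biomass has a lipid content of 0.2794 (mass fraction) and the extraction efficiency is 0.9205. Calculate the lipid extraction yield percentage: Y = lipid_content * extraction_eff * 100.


Y = lipid_content * extraction_eff * 100
= 0.2794 * 0.9205 * 100
= 25.7188%

25.7188%


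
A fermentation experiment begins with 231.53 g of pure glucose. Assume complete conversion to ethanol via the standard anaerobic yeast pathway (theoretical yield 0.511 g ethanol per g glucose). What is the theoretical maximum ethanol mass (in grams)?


Theoretical ethanol yield: m_EtOH = 0.511 * m_glucose
m_EtOH = 0.511 * 231.53 = 118.3118 g

118.3118 g


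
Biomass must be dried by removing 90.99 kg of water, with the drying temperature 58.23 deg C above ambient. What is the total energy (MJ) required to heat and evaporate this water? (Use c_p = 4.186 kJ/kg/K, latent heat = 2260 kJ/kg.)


E = m_water * (4.186 * dT + 2260) / 1000
= 90.99 * (4.186 * 58.23 + 2260) / 1000
= 227.8163 MJ

227.8163 MJ


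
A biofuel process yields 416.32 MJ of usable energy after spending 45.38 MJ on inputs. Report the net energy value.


NEV = E_out - E_in
= 416.32 - 45.38
= 370.9400 MJ

370.9400 MJ


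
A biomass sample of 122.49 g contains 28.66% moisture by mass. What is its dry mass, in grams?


Wd = Ww * (1 - MC/100)
= 122.49 * (1 - 28.66/100)
= 87.3844 g

87.3844 g


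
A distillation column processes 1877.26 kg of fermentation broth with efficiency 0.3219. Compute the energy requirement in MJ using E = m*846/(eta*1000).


E = m * 846 / (eta * 1000)
= 1877.26 * 846 / (0.3219 * 1000)
= 4933.7122 MJ

4933.7122 MJ


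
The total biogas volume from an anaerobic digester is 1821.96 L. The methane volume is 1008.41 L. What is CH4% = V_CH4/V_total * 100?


CH4% = V_CH4 / V_total * 100
= 1008.41 / 1821.96 * 100
= 55.3475%

55.3475%


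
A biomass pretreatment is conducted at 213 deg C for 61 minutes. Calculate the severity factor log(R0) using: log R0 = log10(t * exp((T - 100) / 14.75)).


logR0 = log10(t * exp((T - 100) / 14.75))
= log10(61 * exp((213 - 100) / 14.75))
= 5.1125

5.1125


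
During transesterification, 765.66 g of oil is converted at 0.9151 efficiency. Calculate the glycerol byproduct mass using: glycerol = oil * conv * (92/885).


glycerol = oil * conv * (92/885)
= 765.66 * 0.9151 * 92 / 885
= 72.8365 g

72.8365 g


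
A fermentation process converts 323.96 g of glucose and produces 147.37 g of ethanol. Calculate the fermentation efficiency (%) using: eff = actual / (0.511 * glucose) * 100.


Fermentation efficiency = (actual / (0.511 * glucose)) * 100
= (147.37 / (0.511 * 323.96)) * 100
= 89.0219%

89.0219%


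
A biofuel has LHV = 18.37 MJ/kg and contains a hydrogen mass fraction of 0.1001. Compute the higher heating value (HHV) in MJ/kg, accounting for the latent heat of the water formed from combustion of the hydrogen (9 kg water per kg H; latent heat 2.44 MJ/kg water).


HHV = LHV + H_frac * 9 * 2.44
= 18.37 + 0.1001 * 9 * 2.44
= 20.5682 MJ/kg

20.5682 MJ/kg


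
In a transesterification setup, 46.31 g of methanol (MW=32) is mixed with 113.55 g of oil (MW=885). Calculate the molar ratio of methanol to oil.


Molar ratio = n_MeOH / n_oil = (MeOH/32) / (oil/885) = (MeOH * 885) / (32 * oil)
= (46.31 * 885) / (32 * 113.55)
= 11.2793

11.2793


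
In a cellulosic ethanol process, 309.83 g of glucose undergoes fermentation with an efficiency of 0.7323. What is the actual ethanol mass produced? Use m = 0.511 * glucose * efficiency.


Actual ethanol: m = 0.511 * 309.83 * 0.7323
m = 115.9400 g

115.9400 g


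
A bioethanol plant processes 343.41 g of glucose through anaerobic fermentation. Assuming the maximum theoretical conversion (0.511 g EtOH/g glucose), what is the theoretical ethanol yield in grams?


Theoretical ethanol yield: m_EtOH = 0.511 * m_glucose
m_EtOH = 0.511 * 343.41 = 175.4825 g

175.4825 g


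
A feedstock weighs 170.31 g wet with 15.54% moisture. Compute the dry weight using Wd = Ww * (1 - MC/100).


Wd = Ww * (1 - MC/100)
= 170.31 * (1 - 15.54/100)
= 143.8438 g

143.8438 g


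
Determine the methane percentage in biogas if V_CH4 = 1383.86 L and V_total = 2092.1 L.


CH4% = V_CH4 / V_total * 100
= 1383.86 / 2092.1 * 100
= 66.1469%

66.1469%


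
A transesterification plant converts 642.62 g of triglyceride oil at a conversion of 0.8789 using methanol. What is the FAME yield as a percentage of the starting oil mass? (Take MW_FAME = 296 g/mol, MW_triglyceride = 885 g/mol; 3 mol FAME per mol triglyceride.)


m_FAME = oil * conv * (3 * 296 / 885) = oil * conv * (888/885)
= 642.62 * 0.8789 * 888 / 885
= 566.7133 g
Y = m_FAME / oil * 100 = conv * (888/885) * 100
= 0.8789 * 888 / 885 * 100
= 88.19%

88.19%


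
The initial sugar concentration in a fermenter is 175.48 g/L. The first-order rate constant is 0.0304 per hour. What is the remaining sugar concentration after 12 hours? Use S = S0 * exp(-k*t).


S = S0 * exp(-k * t)
S = 175.48 * exp(-0.0304 * 12)
S = 121.8420 g/L

121.8420 g/L


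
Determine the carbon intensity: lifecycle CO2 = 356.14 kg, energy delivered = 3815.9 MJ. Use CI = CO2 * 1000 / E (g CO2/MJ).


CI = CO2 * 1000 / E
= 356.14 * 1000 / 3815.9
= 93.3305 g CO2/MJ

93.3305 g CO2/MJ


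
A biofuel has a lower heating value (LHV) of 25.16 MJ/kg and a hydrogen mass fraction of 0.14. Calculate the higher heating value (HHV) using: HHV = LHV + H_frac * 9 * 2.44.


HHV = LHV + H_frac * 9 * 2.44
= 25.16 + 0.14 * 9 * 2.44
= 28.2344 MJ/kg

28.2344 MJ/kg


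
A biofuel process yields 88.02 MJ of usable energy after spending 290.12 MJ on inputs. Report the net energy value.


NEV = E_out - E_in
= 88.02 - 290.12
= -202.1000 MJ

-202.1000 MJ


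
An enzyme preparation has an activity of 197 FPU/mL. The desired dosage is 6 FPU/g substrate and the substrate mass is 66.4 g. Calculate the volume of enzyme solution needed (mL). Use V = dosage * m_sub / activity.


V = dosage * m_sub / activity
V = 6 * 66.4 / 197
V = 2.0223 mL

2.0223 mL


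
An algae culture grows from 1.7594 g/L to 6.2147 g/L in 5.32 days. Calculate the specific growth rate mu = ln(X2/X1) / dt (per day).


mu = ln(X2/X1) / dt
= ln(6.2147/1.7594) / 5.32
= 0.2372 per day

0.2372 per day


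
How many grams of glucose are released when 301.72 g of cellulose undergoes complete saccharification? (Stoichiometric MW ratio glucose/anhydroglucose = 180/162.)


glucose = cellulose * 180/162
= 301.72 * 180/162
= 335.2444 g

335.2444 g


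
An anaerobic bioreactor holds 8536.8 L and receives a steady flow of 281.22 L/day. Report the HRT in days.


HRT = V / Q
= 8536.8 / 281.22
= 30.3563 days

30.3563 days


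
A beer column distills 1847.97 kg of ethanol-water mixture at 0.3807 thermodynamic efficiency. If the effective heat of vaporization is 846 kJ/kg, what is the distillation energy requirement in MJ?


E = m * 846 / (eta * 1000)
= 1847.97 * 846 / (0.3807 * 1000)
= 4106.6000 MJ

4106.6000 MJ


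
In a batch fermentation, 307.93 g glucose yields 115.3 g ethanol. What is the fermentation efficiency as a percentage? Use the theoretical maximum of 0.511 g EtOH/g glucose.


Fermentation efficiency = (actual / (0.511 * glucose)) * 100
= (115.3 / (0.511 * 307.93)) * 100
= 73.2751%

73.2751%


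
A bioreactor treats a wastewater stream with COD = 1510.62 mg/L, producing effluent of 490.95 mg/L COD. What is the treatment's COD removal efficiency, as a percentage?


eta = (COD_in - COD_out) / COD_in * 100
= (1510.62 - 490.95) / 1510.62 * 100
= 67.5001%

67.5001%


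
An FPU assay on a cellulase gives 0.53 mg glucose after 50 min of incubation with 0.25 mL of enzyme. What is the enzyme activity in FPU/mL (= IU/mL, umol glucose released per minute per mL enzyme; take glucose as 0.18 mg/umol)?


Activity = glucose_mg / (0.18 mg/umol * V_mL * t_min)
= 0.53 / (0.18 * 0.25 * 50)
= 0.2356 FPU/mL

0.2356 FPU/mL


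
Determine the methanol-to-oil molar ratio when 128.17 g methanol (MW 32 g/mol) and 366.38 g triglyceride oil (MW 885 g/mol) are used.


Molar ratio = n_MeOH / n_oil = (MeOH/32) / (oil/885) = (MeOH * 885) / (32 * oil)
= (128.17 * 885) / (32 * 366.38)
= 9.6749

9.6749


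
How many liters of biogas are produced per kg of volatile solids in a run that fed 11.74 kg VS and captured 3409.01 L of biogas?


Y = V / VS
= 3409.01 / 11.74
= 290.3756 L/kg VS

290.3756 L/kg VS


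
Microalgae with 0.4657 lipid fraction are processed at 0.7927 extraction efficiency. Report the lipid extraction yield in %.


Y = lipid_content * extraction_eff * 100
= 0.4657 * 0.7927 * 100
= 36.9160%

36.9160%


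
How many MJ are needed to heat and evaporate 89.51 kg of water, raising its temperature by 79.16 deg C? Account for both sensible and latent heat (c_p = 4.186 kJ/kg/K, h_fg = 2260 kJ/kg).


E = m_water * (4.186 * dT + 2260) / 1000
= 89.51 * (4.186 * 79.16 + 2260) / 1000
= 231.9530 MJ

231.9530 MJ


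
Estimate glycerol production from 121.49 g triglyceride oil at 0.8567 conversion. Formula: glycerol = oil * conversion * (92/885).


glycerol = oil * conv * (92/885)
= 121.49 * 0.8567 * 92 / 885
= 10.8197 g

10.8197 g


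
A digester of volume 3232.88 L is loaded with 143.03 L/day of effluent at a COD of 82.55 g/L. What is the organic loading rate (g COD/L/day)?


OLR = Q * S / V
= 143.03 * 82.55 / 3232.88
= 3.6522 g/L/day

3.6522 g/L/day


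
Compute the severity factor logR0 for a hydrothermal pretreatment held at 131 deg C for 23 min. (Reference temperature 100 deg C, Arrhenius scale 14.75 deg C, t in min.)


logR0 = log10(t * exp((T - 100) / 14.75))
= log10(23 * exp((131 - 100) / 14.75))
= 2.2745

2.2745


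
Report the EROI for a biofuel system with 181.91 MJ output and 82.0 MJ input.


EROI = E_out / E_in
= 181.91 / 82.0
= 2.2184

2.2184


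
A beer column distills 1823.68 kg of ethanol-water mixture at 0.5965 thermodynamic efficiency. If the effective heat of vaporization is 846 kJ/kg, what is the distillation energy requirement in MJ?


E = m * 846 / (eta * 1000)
= 1823.68 * 846 / (0.5965 * 1000)
= 2586.4766 MJ

2586.4766 MJ


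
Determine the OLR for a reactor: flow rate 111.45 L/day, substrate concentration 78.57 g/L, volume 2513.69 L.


OLR = Q * S / V
= 111.45 * 78.57 / 2513.69
= 3.4836 g/L/day

3.4836 g/L/day


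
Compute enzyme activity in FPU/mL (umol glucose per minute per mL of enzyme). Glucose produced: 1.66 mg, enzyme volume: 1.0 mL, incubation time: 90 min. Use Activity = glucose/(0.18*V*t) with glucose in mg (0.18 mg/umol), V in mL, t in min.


Activity = glucose_mg / (0.18 mg/umol * V_mL * t_min)
= 1.66 / (0.18 * 1.0 * 90)
= 0.1025 FPU/mL

0.1025 FPU/mL


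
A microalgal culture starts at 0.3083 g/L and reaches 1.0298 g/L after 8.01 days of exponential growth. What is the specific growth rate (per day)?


mu = ln(X2/X1) / dt
= ln(1.0298/0.3083) / 8.01
= 0.1506 per day

0.1506 per day


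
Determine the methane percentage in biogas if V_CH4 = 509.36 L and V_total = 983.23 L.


CH4% = V_CH4 / V_total * 100
= 509.36 / 983.23 * 100
= 51.8048%

51.8048%


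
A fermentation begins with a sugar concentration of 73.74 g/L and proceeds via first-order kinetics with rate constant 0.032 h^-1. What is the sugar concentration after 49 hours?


S = S0 * exp(-k * t)
S = 73.74 * exp(-0.032 * 49)
S = 15.3720 g/L

15.3720 g/L


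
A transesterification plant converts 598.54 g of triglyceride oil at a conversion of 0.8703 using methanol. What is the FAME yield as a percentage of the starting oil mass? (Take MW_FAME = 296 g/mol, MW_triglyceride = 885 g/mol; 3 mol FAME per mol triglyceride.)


m_FAME = oil * conv * (3 * 296 / 885) = oil * conv * (888/885)
= 598.54 * 0.8703 * 888 / 885
= 522.6752 g
Y = m_FAME / oil * 100 = conv * (888/885) * 100
= 0.8703 * 888 / 885 * 100
= 87.33%

87.33%


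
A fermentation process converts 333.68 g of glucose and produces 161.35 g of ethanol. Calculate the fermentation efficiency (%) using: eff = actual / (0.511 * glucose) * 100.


Fermentation efficiency = (actual / (0.511 * glucose)) * 100
= (161.35 / (0.511 * 333.68)) * 100
= 94.6276%

94.6276%


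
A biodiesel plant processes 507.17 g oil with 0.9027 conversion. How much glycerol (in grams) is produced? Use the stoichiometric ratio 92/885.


glycerol = oil * conv * (92/885)
= 507.17 * 0.9027 * 92 / 885
= 47.5928 g

47.5928 g


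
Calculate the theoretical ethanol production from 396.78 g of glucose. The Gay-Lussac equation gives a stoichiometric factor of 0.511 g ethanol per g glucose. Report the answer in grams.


Theoretical ethanol yield: m_EtOH = 0.511 * m_glucose
m_EtOH = 0.511 * 396.78 = 202.7546 g

202.7546 g


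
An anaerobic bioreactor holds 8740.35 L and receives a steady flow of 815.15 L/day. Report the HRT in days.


HRT = V / Q
= 8740.35 / 815.15
= 10.7224 days

10.7224 days


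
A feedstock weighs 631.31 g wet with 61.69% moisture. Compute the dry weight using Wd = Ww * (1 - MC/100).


Wd = Ww * (1 - MC/100)
= 631.31 * (1 - 61.69/100)
= 241.8549 g

241.8549 g


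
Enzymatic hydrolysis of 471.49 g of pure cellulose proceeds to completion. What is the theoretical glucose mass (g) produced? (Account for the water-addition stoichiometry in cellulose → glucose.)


glucose = cellulose * 180/162
= 471.49 * 180/162
= 523.8778 g

523.8778 g


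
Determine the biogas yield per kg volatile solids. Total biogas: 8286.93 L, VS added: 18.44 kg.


Y = V / VS
= 8286.93 / 18.44
= 449.3997 L/kg VS

449.3997 L/kg VS


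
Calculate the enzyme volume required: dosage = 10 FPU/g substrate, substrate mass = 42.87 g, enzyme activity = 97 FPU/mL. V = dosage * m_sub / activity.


V = dosage * m_sub / activity
V = 10 * 42.87 / 97
V = 4.4196 mL

4.4196 mL


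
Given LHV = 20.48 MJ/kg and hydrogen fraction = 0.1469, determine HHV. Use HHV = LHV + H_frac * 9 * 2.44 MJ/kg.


HHV = LHV + H_frac * 9 * 2.44
= 20.48 + 0.1469 * 9 * 2.44
= 23.7059 MJ/kg

23.7059 MJ/kg


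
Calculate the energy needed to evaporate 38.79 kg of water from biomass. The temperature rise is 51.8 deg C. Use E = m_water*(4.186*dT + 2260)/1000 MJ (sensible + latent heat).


E = m_water * (4.186 * dT + 2260) / 1000
= 38.79 * (4.186 * 51.8 + 2260) / 1000
= 96.0764 MJ

96.0764 MJ


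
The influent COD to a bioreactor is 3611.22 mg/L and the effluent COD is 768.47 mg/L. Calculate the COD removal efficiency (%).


eta = (COD_in - COD_out) / COD_in * 100
= (3611.22 - 768.47) / 3611.22 * 100
= 78.7199%

78.7199%


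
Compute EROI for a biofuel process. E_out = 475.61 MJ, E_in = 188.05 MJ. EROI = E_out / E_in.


EROI = E_out / E_in
= 475.61 / 188.05
= 2.5292

2.5292


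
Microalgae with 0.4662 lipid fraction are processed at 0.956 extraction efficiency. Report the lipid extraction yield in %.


Y = lipid_content * extraction_eff * 100
= 0.4662 * 0.956 * 100
= 44.5687%

44.5687%


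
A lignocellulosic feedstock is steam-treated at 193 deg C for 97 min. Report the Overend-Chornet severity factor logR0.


logR0 = log10(t * exp((T - 100) / 14.75))
= log10(97 * exp((193 - 100) / 14.75))
= 4.7250

4.7250


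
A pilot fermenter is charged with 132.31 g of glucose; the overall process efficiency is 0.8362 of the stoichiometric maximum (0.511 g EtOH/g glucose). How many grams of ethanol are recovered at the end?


Actual ethanol: m = 0.511 * 132.31 * 0.8362
m = 56.5358 g

56.5358 g


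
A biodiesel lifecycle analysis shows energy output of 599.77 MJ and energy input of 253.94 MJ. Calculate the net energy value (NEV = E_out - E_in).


NEV = E_out - E_in
= 599.77 - 253.94
= 345.8300 MJ

345.8300 MJ


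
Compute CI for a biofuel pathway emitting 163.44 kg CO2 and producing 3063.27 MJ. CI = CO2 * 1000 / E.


CI = CO2 * 1000 / E
= 163.44 * 1000 / 3063.27
= 53.3547 g CO2/MJ

53.3547 g CO2/MJ


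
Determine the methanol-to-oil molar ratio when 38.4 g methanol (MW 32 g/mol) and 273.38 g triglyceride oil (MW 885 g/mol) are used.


Molar ratio = n_MeOH / n_oil = (MeOH/32) / (oil/885) = (MeOH * 885) / (32 * oil)
= (38.4 * 885) / (32 * 273.38)
= 3.8847

3.8847


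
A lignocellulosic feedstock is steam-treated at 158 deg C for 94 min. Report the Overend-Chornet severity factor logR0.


logR0 = log10(t * exp((T - 100) / 14.75))
= log10(94 * exp((158 - 100) / 14.75))
= 3.6809

3.6809


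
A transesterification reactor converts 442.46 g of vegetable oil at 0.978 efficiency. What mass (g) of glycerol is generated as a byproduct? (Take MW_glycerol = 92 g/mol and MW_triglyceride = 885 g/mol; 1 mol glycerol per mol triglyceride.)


glycerol = oil * conv * (92/885)
= 442.46 * 0.978 * 92 / 885
= 44.9839 g

44.9839 g


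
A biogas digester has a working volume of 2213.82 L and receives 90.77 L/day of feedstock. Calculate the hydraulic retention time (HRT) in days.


HRT = V / Q
= 2213.82 / 90.77
= 24.3893 days

24.3893 days


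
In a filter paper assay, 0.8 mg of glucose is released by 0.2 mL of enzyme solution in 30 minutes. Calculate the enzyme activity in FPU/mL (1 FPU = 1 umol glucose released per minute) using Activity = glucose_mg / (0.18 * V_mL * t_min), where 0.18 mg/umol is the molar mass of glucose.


Activity = glucose_mg / (0.18 mg/umol * V_mL * t_min)
= 0.8 / (0.18 * 0.2 * 30)
= 0.7407 FPU/mL

0.7407 FPU/mL


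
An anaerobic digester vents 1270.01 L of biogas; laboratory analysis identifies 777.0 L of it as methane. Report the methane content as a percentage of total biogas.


CH4% = V_CH4 / V_total * 100
= 777.0 / 1270.01 * 100
= 61.1806%

61.1806%


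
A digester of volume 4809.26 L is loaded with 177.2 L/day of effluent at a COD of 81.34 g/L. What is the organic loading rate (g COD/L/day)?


OLR = Q * S / V
= 177.2 * 81.34 / 4809.26
= 2.9970 g/L/day

2.9970 g/L/day


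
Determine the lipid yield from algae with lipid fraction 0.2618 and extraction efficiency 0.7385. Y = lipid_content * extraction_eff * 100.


Y = lipid_content * extraction_eff * 100
= 0.2618 * 0.7385 * 100
= 19.3339%

19.3339%


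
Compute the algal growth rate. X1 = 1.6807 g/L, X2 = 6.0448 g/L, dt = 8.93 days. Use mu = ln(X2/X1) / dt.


mu = ln(X2/X1) / dt
= ln(6.0448/1.6807) / 8.93
= 0.1433 per day

0.1433 per day


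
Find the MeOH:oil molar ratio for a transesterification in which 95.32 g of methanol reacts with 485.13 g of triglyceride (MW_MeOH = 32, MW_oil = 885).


Molar ratio = n_MeOH / n_oil = (MeOH/32) / (oil/885) = (MeOH * 885) / (32 * oil)
= (95.32 * 885) / (32 * 485.13)
= 5.4340

5.4340


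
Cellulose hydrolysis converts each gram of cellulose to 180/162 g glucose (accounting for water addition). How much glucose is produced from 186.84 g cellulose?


glucose = cellulose * 180/162
= 186.84 * 180/162
= 207.6000 g

207.6000 g


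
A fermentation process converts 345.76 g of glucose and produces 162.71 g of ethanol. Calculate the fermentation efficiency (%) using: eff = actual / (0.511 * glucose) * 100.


Fermentation efficiency = (actual / (0.511 * glucose)) * 100
= (162.71 / (0.511 * 345.76)) * 100
= 92.0913%

92.0913%


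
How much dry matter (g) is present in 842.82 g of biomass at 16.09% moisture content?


Wd = Ww * (1 - MC/100)
= 842.82 * (1 - 16.09/100)
= 707.2103 g

707.2103 g


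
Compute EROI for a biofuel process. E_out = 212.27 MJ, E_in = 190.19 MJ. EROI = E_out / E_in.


EROI = E_out / E_in
= 212.27 / 190.19
= 1.1161

1.1161


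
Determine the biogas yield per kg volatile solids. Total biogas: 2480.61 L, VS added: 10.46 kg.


Y = V / VS
= 2480.61 / 10.46
= 237.1520 L/kg VS

237.1520 L/kg VS


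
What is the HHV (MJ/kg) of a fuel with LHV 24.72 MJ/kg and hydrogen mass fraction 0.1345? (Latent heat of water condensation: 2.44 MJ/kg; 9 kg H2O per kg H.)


HHV = LHV + H_frac * 9 * 2.44
= 24.72 + 0.1345 * 9 * 2.44
= 27.6736 MJ/kg

27.6736 MJ/kg


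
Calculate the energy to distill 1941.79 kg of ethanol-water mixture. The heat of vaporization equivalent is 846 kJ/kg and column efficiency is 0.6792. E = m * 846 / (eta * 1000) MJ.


E = m * 846 / (eta * 1000)
= 1941.79 * 846 / (0.6792 * 1000)
= 2418.6607 MJ

2418.6607 MJ


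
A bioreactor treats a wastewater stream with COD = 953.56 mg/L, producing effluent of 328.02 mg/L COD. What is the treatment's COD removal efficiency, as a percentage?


eta = (COD_in - COD_out) / COD_in * 100
= (953.56 - 328.02) / 953.56 * 100
= 65.6005%

65.6005%


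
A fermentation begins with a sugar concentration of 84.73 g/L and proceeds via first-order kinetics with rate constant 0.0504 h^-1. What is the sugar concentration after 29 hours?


S = S0 * exp(-k * t)
S = 84.73 * exp(-0.0504 * 29)
S = 19.6459 g/L

19.6459 g/L


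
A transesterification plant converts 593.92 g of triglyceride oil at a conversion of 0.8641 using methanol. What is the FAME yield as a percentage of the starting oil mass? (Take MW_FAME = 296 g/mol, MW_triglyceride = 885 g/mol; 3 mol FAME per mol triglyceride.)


m_FAME = oil * conv * (3 * 296 / 885) = oil * conv * (888/885)
= 593.92 * 0.8641 * 888 / 885
= 514.9460 g
Y = m_FAME / oil * 100 = conv * (888/885) * 100
= 0.8641 * 888 / 885 * 100
= 86.70%

86.70%


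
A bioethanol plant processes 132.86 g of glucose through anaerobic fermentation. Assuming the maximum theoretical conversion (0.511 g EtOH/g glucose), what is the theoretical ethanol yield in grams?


Theoretical ethanol yield: m_EtOH = 0.511 * m_glucose
m_EtOH = 0.511 * 132.86 = 67.8915 g

67.8915 g


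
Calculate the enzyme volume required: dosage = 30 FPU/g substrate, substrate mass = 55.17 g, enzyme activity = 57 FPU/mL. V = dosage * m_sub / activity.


V = dosage * m_sub / activity
V = 30 * 55.17 / 57
V = 29.0368 mL

29.0368 mL


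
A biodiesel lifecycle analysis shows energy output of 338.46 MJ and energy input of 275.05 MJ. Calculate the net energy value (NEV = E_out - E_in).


NEV = E_out - E_in
= 338.46 - 275.05
= 63.4100 MJ

63.4100 MJ


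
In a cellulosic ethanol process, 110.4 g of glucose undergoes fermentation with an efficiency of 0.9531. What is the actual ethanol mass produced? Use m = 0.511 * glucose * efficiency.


Actual ethanol: m = 0.511 * 110.4 * 0.9531
m = 53.7686 g

53.7686 g


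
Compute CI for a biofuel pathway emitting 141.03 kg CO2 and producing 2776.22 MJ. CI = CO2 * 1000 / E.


CI = CO2 * 1000 / E
= 141.03 * 1000 / 2776.22
= 50.7993 g CO2/MJ

50.7993 g CO2/MJ


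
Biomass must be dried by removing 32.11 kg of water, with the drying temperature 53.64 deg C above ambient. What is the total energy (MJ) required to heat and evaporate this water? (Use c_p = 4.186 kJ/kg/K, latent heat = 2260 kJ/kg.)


E = m_water * (4.186 * dT + 2260) / 1000
= 32.11 * (4.186 * 53.64 + 2260) / 1000
= 79.7785 MJ

79.7785 MJ


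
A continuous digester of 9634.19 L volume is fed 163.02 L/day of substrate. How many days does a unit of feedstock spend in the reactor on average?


HRT = V / Q
= 9634.19 / 163.02
= 59.0982 days

59.0982 days


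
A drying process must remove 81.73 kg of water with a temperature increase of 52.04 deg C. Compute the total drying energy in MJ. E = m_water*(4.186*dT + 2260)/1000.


E = m_water * (4.186 * dT + 2260) / 1000
= 81.73 * (4.186 * 52.04 + 2260) / 1000
= 202.5138 MJ

202.5138 MJ


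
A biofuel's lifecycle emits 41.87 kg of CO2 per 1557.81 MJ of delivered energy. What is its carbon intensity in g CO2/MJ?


CI = CO2 * 1000 / E
= 41.87 * 1000 / 1557.81
= 26.8775 g CO2/MJ

26.8775 g CO2/MJ


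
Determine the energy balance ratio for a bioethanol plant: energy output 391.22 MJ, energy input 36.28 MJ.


EROI = E_out / E_in
= 391.22 / 36.28
= 10.7834

10.7834


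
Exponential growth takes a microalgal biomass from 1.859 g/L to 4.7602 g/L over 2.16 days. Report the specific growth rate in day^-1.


mu = ln(X2/X1) / dt
= ln(4.7602/1.859) / 2.16
= 0.4353 per day

0.4353 per day


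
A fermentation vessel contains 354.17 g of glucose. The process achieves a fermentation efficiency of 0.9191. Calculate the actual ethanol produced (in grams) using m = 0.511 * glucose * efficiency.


Actual ethanol: m = 0.511 * 354.17 * 0.9191
m = 166.3395 g

166.3395 g


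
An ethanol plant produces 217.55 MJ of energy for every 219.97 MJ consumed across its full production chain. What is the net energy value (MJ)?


NEV = E_out - E_in
= 217.55 - 219.97
= -2.4200 MJ

-2.4200 MJ


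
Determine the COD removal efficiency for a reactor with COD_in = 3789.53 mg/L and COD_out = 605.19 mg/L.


eta = (COD_in - COD_out) / COD_in * 100
= (3789.53 - 605.19) / 3789.53 * 100
= 84.0299%

84.0299%


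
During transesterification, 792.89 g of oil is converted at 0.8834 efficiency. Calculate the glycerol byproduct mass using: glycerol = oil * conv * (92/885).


glycerol = oil * conv * (92/885)
= 792.89 * 0.8834 * 92 / 885
= 72.8140 g

72.8140 g


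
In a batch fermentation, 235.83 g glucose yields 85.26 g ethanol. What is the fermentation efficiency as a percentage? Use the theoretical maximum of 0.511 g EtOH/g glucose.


Fermentation efficiency = (actual / (0.511 * glucose)) * 100
= (85.26 / (0.511 * 235.83)) * 100
= 70.7498%

70.7498%


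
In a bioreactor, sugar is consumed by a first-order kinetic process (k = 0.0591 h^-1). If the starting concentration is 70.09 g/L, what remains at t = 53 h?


S = S0 * exp(-k * t)
S = 70.09 * exp(-0.0591 * 53)
S = 3.0571 g/L

3.0571 g/L


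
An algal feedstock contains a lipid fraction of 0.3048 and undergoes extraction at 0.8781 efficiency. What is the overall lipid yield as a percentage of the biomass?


Y = lipid_content * extraction_eff * 100
= 0.3048 * 0.8781 * 100
= 26.7645%

26.7645%


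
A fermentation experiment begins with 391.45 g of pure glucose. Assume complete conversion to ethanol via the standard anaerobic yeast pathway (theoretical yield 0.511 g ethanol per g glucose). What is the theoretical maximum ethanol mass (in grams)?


Theoretical ethanol yield: m_EtOH = 0.511 * m_glucose
m_EtOH = 0.511 * 391.45 = 200.0309 g

200.0309 g


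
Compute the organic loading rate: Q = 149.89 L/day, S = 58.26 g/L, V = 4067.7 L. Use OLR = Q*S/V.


OLR = Q * S / V
= 149.89 * 58.26 / 4067.7
= 2.1468 g/L/day

2.1468 g/L/day


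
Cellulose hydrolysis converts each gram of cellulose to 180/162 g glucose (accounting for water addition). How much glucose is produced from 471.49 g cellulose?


glucose = cellulose * 180/162
= 471.49 * 180/162
= 523.8778 g

523.8778 g


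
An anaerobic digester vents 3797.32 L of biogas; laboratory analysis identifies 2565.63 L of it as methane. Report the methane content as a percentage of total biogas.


CH4% = V_CH4 / V_total * 100
= 2565.63 / 3797.32 * 100
= 67.5642%

67.5642%


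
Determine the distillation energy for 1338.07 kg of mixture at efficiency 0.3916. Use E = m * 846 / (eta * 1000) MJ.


E = m * 846 / (eta * 1000)
= 1338.07 * 846 / (0.3916 * 1000)
= 2890.7232 MJ

2890.7232 MJ


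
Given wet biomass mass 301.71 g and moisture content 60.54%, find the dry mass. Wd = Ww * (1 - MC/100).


Wd = Ww * (1 - MC/100)
= 301.71 * (1 - 60.54/100)
= 119.0548 g

119.0548 g


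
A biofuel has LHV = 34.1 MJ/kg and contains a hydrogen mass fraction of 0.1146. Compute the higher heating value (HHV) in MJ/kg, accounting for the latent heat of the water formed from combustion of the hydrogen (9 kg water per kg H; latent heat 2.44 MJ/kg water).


HHV = LHV + H_frac * 9 * 2.44
= 34.1 + 0.1146 * 9 * 2.44
= 36.6166 MJ/kg

36.6166 MJ/kg


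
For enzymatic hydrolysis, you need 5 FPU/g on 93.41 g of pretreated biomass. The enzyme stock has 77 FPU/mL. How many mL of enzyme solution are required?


V = dosage * m_sub / activity
V = 5 * 93.41 / 77
V = 6.0656 mL

6.0656 mL


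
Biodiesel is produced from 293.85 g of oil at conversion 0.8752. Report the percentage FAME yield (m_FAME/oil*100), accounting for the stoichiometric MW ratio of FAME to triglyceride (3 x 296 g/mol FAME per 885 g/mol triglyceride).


m_FAME = oil * conv * (3 * 296 / 885) = oil * conv * (888/885)
= 293.85 * 0.8752 * 888 / 885
= 258.0493 g
Y = m_FAME / oil * 100 = conv * (888/885) * 100
= 0.8752 * 888 / 885 * 100
= 87.82%

87.82%


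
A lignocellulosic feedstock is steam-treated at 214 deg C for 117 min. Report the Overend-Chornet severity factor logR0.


logR0 = log10(t * exp((T - 100) / 14.75))
= log10(117 * exp((214 - 100) / 14.75))
= 5.4248

5.4248


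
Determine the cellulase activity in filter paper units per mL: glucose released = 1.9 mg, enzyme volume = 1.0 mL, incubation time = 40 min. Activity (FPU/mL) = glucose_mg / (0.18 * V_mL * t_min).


Activity = glucose_mg / (0.18 mg/umol * V_mL * t_min)
= 1.9 / (0.18 * 1.0 * 40)
= 0.2639 FPU/mL

0.2639 FPU/mL


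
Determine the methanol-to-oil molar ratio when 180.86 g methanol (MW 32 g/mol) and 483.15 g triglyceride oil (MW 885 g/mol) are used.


Molar ratio = n_MeOH / n_oil = (MeOH/32) / (oil/885) = (MeOH * 885) / (32 * oil)
= (180.86 * 885) / (32 * 483.15)
= 10.3527

10.3527


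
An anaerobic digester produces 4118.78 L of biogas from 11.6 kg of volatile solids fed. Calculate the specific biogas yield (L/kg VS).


Y = V / VS
= 4118.78 / 11.6
= 355.0672 L/kg VS

355.0672 L/kg VS


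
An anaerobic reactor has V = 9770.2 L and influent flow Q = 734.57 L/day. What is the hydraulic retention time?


HRT = V / Q
= 9770.2 / 734.57
= 13.3006 days

13.3006 days


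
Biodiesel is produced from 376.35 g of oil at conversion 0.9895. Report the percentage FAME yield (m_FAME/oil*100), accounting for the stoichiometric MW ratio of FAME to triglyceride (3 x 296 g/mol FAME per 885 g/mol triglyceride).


m_FAME = oil * conv * (3 * 296 / 885) = oil * conv * (888/885)
= 376.35 * 0.9895 * 888 / 885
= 373.6607 g
Y = m_FAME / oil * 100 = conv * (888/885) * 100
= 0.9895 * 888 / 885 * 100
= 99.29%

99.29%


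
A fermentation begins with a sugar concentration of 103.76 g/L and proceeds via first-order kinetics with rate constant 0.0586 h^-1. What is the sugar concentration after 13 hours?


S = S0 * exp(-k * t)
S = 103.76 * exp(-0.0586 * 13)
S = 48.4378 g/L

48.4378 g/L


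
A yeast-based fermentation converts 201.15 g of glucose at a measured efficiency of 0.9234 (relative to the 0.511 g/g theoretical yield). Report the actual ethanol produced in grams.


Actual ethanol: m = 0.511 * 201.15 * 0.9234
m = 94.9141 g

94.9141 g


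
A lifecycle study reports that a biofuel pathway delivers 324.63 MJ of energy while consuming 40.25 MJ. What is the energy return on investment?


EROI = E_out / E_in
= 324.63 / 40.25
= 8.0653

8.0653


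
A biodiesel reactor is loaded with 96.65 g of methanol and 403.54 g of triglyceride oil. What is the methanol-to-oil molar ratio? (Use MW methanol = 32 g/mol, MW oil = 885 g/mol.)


Molar ratio = n_MeOH / n_oil = (MeOH/32) / (oil/885) = (MeOH * 885) / (32 * oil)
= (96.65 * 885) / (32 * 403.54)
= 6.6238

6.6238


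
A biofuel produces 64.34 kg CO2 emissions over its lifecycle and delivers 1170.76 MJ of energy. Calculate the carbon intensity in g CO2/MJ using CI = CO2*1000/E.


CI = CO2 * 1000 / E
= 64.34 * 1000 / 1170.76
= 54.9558 g CO2/MJ

54.9558 g CO2/MJ


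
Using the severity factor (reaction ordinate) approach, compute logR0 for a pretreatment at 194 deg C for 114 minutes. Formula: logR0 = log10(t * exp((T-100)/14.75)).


logR0 = log10(t * exp((T - 100) / 14.75))
= log10(114 * exp((194 - 100) / 14.75))
= 4.8246

4.8246


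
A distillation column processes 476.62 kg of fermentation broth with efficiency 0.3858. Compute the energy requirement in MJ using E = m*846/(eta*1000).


E = m * 846 / (eta * 1000)
= 476.62 * 846 / (0.3858 * 1000)
= 1045.1543 MJ

1045.1543 MJ


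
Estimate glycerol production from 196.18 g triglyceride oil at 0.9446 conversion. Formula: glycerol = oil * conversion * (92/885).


glycerol = oil * conv * (92/885)
= 196.18 * 0.9446 * 92 / 885
= 19.2640 g

19.2640 g


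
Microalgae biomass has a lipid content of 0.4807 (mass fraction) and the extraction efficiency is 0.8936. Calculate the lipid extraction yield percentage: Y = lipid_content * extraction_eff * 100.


Y = lipid_content * extraction_eff * 100
= 0.4807 * 0.8936 * 100
= 42.9554%

42.9554%


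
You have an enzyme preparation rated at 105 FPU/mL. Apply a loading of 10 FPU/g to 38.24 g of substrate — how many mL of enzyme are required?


V = dosage * m_sub / activity
V = 10 * 38.24 / 105
V = 3.6419 mL

3.6419 mL


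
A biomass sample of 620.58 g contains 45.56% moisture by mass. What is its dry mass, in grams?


Wd = Ww * (1 - MC/100)
= 620.58 * (1 - 45.56/100)
= 337.8438 g

337.8438 g


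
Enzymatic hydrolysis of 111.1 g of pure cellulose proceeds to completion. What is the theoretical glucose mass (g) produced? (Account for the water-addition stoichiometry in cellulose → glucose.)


glucose = cellulose * 180/162
= 111.1 * 180/162
= 123.4444 g

123.4444 g


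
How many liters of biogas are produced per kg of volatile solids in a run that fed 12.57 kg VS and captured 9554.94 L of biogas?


Y = V / VS
= 9554.94 / 12.57
= 760.1384 L/kg VS

760.1384 L/kg VS


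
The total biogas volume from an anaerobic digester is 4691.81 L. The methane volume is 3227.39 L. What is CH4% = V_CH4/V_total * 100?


CH4% = V_CH4 / V_total * 100
= 3227.39 / 4691.81 * 100
= 68.7877%

68.7877%


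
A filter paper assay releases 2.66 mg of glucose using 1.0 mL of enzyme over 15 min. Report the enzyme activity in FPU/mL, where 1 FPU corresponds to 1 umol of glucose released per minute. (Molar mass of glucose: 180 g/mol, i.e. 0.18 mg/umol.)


Activity = glucose_mg / (0.18 mg/umol * V_mL * t_min)
= 2.66 / (0.18 * 1.0 * 15)
= 0.9852 FPU/mL

0.9852 FPU/mL


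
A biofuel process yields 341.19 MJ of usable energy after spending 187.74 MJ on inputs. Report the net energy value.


NEV = E_out - E_in
= 341.19 - 187.74
= 153.4500 MJ

153.4500 MJ


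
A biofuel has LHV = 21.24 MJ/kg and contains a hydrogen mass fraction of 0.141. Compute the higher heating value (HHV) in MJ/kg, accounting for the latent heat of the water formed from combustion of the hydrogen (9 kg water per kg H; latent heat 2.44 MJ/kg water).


HHV = LHV + H_frac * 9 * 2.44
= 21.24 + 0.141 * 9 * 2.44
= 24.3364 MJ/kg

24.3364 MJ/kg


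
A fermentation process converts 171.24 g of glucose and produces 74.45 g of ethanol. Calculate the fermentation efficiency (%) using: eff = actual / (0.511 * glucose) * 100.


Fermentation efficiency = (actual / (0.511 * glucose)) * 100
= (74.45 / (0.511 * 171.24)) * 100
= 85.0822%

85.0822%


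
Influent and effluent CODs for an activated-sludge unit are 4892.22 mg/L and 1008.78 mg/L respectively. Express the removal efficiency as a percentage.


eta = (COD_in - COD_out) / COD_in * 100
= (4892.22 - 1008.78) / 4892.22 * 100
= 79.3799%

79.3799%
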